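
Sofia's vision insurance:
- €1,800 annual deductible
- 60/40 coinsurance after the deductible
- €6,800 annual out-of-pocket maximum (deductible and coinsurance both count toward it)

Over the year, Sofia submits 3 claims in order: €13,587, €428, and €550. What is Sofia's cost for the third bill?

Claim 1 (€13,587): €1,800 to deductible, leaving €11,787; 40% of €11,787 = €4,714.80. Cost to member: €6,514.80. OOP to date €6,514.80.
Claim 2 (€428): 40% coinsurance on €428 = €171.20. Member owes €171.20 (running OOP €6,686).
Claim 3 (€550): deductible met; 40% of €550 = €220. OOP would hit €6,906 > €6,800, so the cap limits the member to €6,800 − €6,686 = €114.

€114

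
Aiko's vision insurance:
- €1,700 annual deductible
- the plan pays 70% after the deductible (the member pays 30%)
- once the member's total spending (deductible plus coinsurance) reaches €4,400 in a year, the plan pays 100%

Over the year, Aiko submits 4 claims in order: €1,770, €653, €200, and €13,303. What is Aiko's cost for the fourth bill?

€2,423.10

Claim 1 — €1,770: €1,700 finishes the deductible; €70 goes to coinsurance; coinsurance €70 × 30% = €21. Cost to member: €1,721. OOP to date €1,721.
Claim 2 — €653: 30% coinsurance on €653 = €195.90. Cost to member: €195.90. OOP to date €1,916.90.
Claim 3 — €200: deductible already satisfied, so member's share is 30% × €200 = €60. Member owes €60 (running OOP €1,976.90).
Claim 4 — €13,303: 30% coinsurance on €13,303 = €3,990.90. Adding that to €1,976.90 gives €5,967.80, past the €4,400 cap; member pays only €4,400 − €1,976.90 = €2,423.10.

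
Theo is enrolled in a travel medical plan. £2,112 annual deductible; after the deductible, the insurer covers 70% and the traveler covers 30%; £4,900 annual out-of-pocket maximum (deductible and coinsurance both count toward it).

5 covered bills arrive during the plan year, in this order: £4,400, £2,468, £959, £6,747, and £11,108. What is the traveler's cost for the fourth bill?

£1,073.50

Claim 1 — £4,400: deductible takes £2,112, £2,288 remains; coinsurance £2,288 × 30% = £686.40. Cost to traveler: £2,798.40. OOP to date £2,798.40.
Claim 2 — £2,468: 30% coinsurance on £2,468 = £740.40. Traveler pays £740.40; OOP now £3,538.80.
Claim 3 — £959: deductible already satisfied, so traveler's share is 30% × £959 = £287.70. Cost to traveler: £287.70. OOP to date £3,826.50.
Claim 4 — £6,747: 30% coinsurance on £6,747 = £2,024.10. Adding that to £3,826.50 gives £5,850.60, past the £4,900 cap; traveler pays only £4,900 − £3,826.50 = £1,073.50.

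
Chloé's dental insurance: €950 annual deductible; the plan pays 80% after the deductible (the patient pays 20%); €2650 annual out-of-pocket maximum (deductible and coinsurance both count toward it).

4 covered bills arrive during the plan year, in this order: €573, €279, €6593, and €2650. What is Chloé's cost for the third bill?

€1397

Claim 1 — €573: entire amount goes to the deductible. Patient pays €573; OOP now €573.
Claim 2 — €279: entire amount goes to the deductible. Cost to patient: €279. OOP to date €852.
Claim 3 — €6593: deductible takes €98, €6495 remains; patient's 20% is €1299. Patient owes €1397 (running OOP €2249).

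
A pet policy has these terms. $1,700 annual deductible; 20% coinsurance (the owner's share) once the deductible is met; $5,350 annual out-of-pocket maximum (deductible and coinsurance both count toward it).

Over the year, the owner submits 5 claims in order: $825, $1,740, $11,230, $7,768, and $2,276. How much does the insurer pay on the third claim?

$8,984

Bill 1, $825: all of it applies to the deductible. Cost to owner: $825. OOP to date $825. Insurer: $825 − $825 = $0.
Bill 2, $1,740: deductible takes $875, $865 remains; owner's 20% is $173. Owner owes $1,048 (running OOP $1,873). Insurer: $1,740 − $1,048 = $692.
Bill 3, $11,230: deductible already satisfied, so owner's share is 20% × $11,230 = $2,246. Cost to owner: $2,246. OOP to date $4,119. Plan pays $11,230 − $2,246 = $8,984.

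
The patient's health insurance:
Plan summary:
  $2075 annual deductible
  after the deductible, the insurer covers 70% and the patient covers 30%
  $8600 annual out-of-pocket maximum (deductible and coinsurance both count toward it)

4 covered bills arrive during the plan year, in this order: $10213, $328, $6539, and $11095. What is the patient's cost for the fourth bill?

#1 ($10213): $2075 finishes the deductible; $8138 goes to coinsurance; 30% of $8138 = $2441.40. Cost to patient: $4516.40. OOP to date $4516.40.
#2 ($328): 30% coinsurance on $328 = $98.40. Patient pays $98.40; OOP now $4614.80.
#3 ($6539): 30% coinsurance on $6539 = $1961.70. Cost to patient: $1961.70. OOP to date $6576.50.
#4 ($11095): deductible already satisfied, so patient's share is 30% × $11095 = $3328.50. OOP would hit $9905 > $8600, so the cap limits the patient to $8600 − $6576.50 = $2023.50.

$2023.50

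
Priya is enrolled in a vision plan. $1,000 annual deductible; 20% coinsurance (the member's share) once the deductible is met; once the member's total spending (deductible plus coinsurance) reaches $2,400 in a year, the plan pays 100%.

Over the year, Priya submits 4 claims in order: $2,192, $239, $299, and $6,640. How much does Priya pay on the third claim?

$59.80

#1 ($2,192): $1,000 finishes the deductible; $1,192 goes to coinsurance; member's 20% is $238.40. Member owes $1,238.40 (running OOP $1,238.40).
#2 ($239): deductible met; 20% of $239 = $47.80. Member owes $47.80 (running OOP $1,286.20).
#3 ($299): 20% coinsurance on $299 = $59.80. Member owes $59.80 (running OOP $1,346).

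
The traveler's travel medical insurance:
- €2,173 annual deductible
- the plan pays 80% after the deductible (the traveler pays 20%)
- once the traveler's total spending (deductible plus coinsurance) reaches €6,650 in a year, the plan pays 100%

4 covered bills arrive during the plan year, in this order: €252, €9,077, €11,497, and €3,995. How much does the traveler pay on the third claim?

€2,299.40

Claim 1 (€252): all of it applies to the deductible. Traveler pays €252; OOP now €252.
Claim 2 (€9,077): €1,921 to deductible, leaving €7,156; traveler's 20% is €1,431.20. Cost to traveler: €3,352.20. OOP to date €3,604.20.
Claim 3 (€11,497): deductible met; 20% of €11,497 = €2,299.40. Cost to traveler: €2,299.40. OOP to date €5,903.60.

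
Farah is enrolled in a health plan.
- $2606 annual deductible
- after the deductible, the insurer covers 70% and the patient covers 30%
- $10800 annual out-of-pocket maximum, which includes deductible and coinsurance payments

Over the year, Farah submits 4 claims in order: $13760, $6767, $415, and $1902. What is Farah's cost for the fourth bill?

Claim 1 ($13760): deductible takes $2606, $11154 remains; coinsurance $11154 × 30% = $3346.20. Patient pays $5952.20; OOP now $5952.20.
Claim 2 ($6767): deductible already satisfied, so patient's share is 30% × $6767 = $2030.10. Cost to patient: $2030.10. OOP to date $7982.30.
Claim 3 ($415): deductible met; 30% of $415 = $124.50. Patient pays $124.50; OOP now $8106.80.
Claim 4 ($1902): deductible met; 30% of $1902 = $570.60. Cost to patient: $570.60. OOP to date $8677.40.

$570.60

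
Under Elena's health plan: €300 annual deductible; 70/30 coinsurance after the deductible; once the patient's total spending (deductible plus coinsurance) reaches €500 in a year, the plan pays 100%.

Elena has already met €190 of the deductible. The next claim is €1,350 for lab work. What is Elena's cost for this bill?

€310

Deductible still to meet: €300 − €190 = €110.
After the €110 deductible portion, €1,350 − €110 = €1,240 is subject to coinsurance.
Coinsurance: €1,240 × 30% = €372.
That puts the patient's cost at €110 + €372 = €482 before any cap.
Adding €482 to the €190 already spent would give €672, which exceeds the €500 cap; the patient pays just €500 − €190 = €310.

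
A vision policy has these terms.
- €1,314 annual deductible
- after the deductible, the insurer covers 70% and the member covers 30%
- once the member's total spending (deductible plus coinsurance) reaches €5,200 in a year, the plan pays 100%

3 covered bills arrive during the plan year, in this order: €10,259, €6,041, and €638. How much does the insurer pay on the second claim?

€4,838.50

Claim 1 (€10,259): €1,314 finishes the deductible; €8,945 goes to coinsurance; 30% of €8,945 = €2,683.50. Member owes €3,997.50 (running OOP €3,997.50). Insurer: €10,259 − €3,997.50 = €6,261.50.
Claim 2 (€6,041): deductible met; 30% of €6,041 = €1,812.30. OOP would hit €5,809.80 > €5,200, so the cap limits the member to €5,200 − €3,997.50 = €1,202.50. Insurer: €6,041 − €1,202.50 = €4,838.50.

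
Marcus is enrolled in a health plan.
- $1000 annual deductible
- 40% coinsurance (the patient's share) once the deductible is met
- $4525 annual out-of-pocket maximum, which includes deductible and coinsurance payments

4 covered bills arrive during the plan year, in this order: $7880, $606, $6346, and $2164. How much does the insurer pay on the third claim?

$5815.40

Bill 1, $7880: $1000 to deductible, leaving $6880; coinsurance $6880 × 40% = $2752. Patient pays $3752; OOP now $3752. Plan pays $7880 − $3752 = $4128.
Bill 2, $606: deductible already satisfied, so patient's share is 40% × $606 = $242.40. Patient pays $242.40; OOP now $3994.40. Plan pays $606 − $242.40 = $363.60.
Bill 3, $6346: deductible met; 40% of $6346 = $2538.40. Adding that to $3994.40 gives $6532.80, past the $4525 cap; patient pays only $4525 − $3994.40 = $530.60. Insurer: $6346 − $530.60 = $5815.40.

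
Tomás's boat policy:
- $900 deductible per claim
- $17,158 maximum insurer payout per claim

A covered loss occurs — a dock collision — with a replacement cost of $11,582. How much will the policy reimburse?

$10,682

Subtract the deductible: $11,582 − $900 = $10,682.
That's under the $17,158 cap, so the insurer reimburses the full $10,682.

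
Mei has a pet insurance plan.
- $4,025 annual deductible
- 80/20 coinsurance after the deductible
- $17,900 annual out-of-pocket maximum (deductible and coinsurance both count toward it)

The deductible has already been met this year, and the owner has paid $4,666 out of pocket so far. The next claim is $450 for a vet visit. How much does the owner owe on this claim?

$90

The deductible is already satisfied, so the full bill goes to coinsurance.
20% of $450 = $90 falls to the owner.
Total out-of-pocket so far would be $4,666 + $90 = $4,756, below the $17,900 cap — no reduction.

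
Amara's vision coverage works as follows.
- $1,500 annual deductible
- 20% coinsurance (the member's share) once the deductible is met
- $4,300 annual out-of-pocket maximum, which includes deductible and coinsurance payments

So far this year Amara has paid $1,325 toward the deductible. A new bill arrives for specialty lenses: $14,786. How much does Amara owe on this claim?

$2,975

$1,325 of the $1,500 deductible is already met, leaving $175.
After the $175 deductible portion, $14,786 − $175 = $14,611 is subject to coinsurance.
20% of $14,611 = $2,922.20 falls to the member.
Member responsibility before any cap: $175 + $2,922.20 = $3,097.20.
Year-to-date out-of-pocket would reach $1,325 + $3,097.20 = $4,422.20, above the $4,300 maximum, so the member pays only $4,300 − $1,325 = $2,975.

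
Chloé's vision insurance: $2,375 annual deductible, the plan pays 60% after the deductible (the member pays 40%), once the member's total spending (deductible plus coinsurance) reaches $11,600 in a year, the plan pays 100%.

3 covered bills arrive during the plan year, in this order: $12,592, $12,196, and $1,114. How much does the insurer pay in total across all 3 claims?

Bill 1, $12,592: $2,375 to deductible, leaving $10,217; coinsurance $10,217 × 40% = $4,086.80. Member owes $6,461.80 (running OOP $6,461.80). Plan pays $12,592 − $6,461.80 = $6,130.20.
Bill 2, $12,196: deductible already satisfied, so member's share is 40% × $12,196 = $4,878.40. Member pays $4,878.40; OOP now $11,340.20. Plan pays $12,196 − $4,878.40 = $7,317.60.
Bill 3, $1,114: 40% coinsurance on $1,114 = $445.60. OOP would hit $11,785.80 > $11,600, so the cap limits the member to $11,600 − $11,340.20 = $259.80. Plan pays $1,114 − $259.80 = $854.20.
Insurer total: $6,130.20 + $7,317.60 + $854.20 = $14,302.

$14,302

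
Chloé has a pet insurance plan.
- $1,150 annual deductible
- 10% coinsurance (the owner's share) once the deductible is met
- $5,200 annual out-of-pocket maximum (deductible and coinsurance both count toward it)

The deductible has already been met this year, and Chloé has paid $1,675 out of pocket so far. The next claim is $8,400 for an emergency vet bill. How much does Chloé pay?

With the deductible met, the entire $8,400 is subject to coinsurance.
Owner's 10% share of $8,400 is $840.
Cumulative spending $1,675 + $840 = $2,515 stays under the $5,200 maximum.

$840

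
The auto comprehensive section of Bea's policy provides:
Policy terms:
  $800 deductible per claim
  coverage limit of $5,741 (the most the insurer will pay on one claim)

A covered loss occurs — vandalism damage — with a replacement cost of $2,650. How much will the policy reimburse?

Subtract the deductible: $2,650 − $800 = $1,850.
$1,850 is within the $5,741 limit, so the insurer pays $1,850.

$1,850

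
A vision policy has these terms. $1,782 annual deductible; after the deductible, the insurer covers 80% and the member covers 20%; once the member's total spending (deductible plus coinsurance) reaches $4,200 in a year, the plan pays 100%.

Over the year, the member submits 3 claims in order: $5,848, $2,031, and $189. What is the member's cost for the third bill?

$37.80

#1 ($5,848): deductible takes $1,782, $4,066 remains; member's 20% is $813.20. Member owes $2,595.20 (running OOP $2,595.20).
#2 ($2,031): deductible already satisfied, so member's share is 20% × $2,031 = $406.20. Member owes $406.20 (running OOP $3,001.40).
#3 ($189): deductible met; 20% of $189 = $37.80. Member pays $37.80; OOP now $3,039.20.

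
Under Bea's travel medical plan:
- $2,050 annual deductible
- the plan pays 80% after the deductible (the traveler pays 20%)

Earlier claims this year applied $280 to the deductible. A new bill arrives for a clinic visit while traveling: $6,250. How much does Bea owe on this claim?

Deductible still to meet: $2,050 − $280 = $1,770.
The remaining $4,480 (= $6,250 − $1,770) moves to coinsurance.
Coinsurance: $4,480 × 20% = $896.
So the traveler owes $1,770 + $896 = $2,666.

$2,666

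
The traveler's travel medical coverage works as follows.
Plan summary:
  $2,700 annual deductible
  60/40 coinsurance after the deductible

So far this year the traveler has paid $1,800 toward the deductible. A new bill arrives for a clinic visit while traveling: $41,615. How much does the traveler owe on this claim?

$17,186

Remaining deductible: $2,700 − $1,800 = $900.
After the $900 deductible portion, $41,615 − $900 = $40,715 is subject to coinsurance.
Coinsurance: $40,715 × 40% = $16,286.
Traveler responsibility: $900 + $16,286 = $17,186.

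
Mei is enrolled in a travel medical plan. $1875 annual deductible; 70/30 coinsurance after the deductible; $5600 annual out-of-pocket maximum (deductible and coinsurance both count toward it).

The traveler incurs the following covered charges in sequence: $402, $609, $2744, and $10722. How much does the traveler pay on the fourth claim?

$3161

Claim 1 — $402: entire amount goes to the deductible. Traveler owes $402 (running OOP $402).
Claim 2 — $609: fully absorbed by the deductible. Traveler owes $609 (running OOP $1011).
Claim 3 — $2744: $864 finishes the deductible; $1880 goes to coinsurance; traveler's 30% is $564. Cost to traveler: $1428. OOP to date $2439.
Claim 4 — $10722: deductible already satisfied, so traveler's share is 30% × $10722 = $3216.60. That would push OOP to $5655.60, over the $5600 cap, so traveler pays $5600 − $2439 = $3161.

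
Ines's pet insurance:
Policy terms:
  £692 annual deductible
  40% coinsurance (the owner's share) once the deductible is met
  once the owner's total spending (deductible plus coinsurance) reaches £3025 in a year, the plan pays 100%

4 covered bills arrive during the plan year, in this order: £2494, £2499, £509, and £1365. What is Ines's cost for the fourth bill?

Claim 1 (£2494): deductible takes £692, £1802 remains; owner's 40% is £720.80. Owner pays £1412.80; OOP now £1412.80.
Claim 2 (£2499): deductible already satisfied, so owner's share is 40% × £2499 = £999.60. Owner pays £999.60; OOP now £2412.40.
Claim 3 (£509): deductible already satisfied, so owner's share is 40% × £509 = £203.60. Cost to owner: £203.60. OOP to date £2616.
Claim 4 (£1365): deductible met; 40% of £1365 = £546. Adding that to £2616 gives £3162, past the £3025 cap; owner pays only £3025 − £2616 = £409.

£409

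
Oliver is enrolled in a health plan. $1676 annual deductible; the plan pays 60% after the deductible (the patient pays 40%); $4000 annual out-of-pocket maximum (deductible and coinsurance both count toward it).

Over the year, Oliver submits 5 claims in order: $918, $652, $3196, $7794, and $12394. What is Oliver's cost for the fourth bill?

$1088

Claim 1 — $918: all of it applies to the deductible. Patient owes $918 (running OOP $918).
Claim 2 — $652: entire amount goes to the deductible. Patient owes $652 (running OOP $1570).
Claim 3 — $3196: $106 finishes the deductible; $3090 goes to coinsurance; 40% of $3090 = $1236. Patient pays $1342; OOP now $2912.
Claim 4 — $7794: deductible already satisfied, so patient's share is 40% × $7794 = $3117.60. Adding that to $2912 gives $6029.60, past the $4000 cap; patient pays only $4000 − $2912 = $1088.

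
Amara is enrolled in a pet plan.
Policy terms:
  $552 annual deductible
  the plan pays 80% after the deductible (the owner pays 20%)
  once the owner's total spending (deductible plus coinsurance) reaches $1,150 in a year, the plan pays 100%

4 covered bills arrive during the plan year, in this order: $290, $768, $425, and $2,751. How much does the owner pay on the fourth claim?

$411.80

Bill 1, $290: all of it applies to the deductible. Cost to owner: $290. OOP to date $290.
Bill 2, $768: deductible takes $262, $506 remains; 20% of $506 = $101.20. Owner owes $363.20 (running OOP $653.20).
Bill 3, $425: deductible met; 20% of $425 = $85. Owner owes $85 (running OOP $738.20).
Bill 4, $2,751: deductible already satisfied, so owner's share is 20% × $2,751 = $550.20. OOP would hit $1,288.40 > $1,150, so the cap limits the owner to $1,150 − $738.20 = $411.80.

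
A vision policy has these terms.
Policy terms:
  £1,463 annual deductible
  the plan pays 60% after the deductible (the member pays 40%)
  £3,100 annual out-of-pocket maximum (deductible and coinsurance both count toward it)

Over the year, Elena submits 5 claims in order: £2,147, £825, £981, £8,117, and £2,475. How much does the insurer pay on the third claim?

#1 (£2,147): £1,463 finishes the deductible; £684 goes to coinsurance; 40% of £684 = £273.60. Member pays £1,736.60; OOP now £1,736.60. Insurer: £2,147 − £1,736.60 = £410.40.
#2 (£825): deductible already satisfied, so member's share is 40% × £825 = £330. Cost to member: £330. OOP to date £2,066.60. Plan pays £825 − £330 = £495.
#3 (£981): 40% coinsurance on £981 = £392.40. Member owes £392.40 (running OOP £2,459). Plan pays £981 − £392.40 = £588.60.

£588.60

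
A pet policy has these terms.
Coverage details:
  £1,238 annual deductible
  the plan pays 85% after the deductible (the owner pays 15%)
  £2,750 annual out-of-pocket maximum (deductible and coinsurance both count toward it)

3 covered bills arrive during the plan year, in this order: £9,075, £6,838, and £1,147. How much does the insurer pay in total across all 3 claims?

£14,310

Bill 1, £9,075: £1,238 finishes the deductible; £7,837 goes to coinsurance; coinsurance £7,837 × 15% = £1,175.55. Owner owes £2,413.55 (running OOP £2,413.55). Insurer: £9,075 − £2,413.55 = £6,661.45.
Bill 2, £6,838: deductible met; 15% of £6,838 = £1,025.70. Adding that to £2,413.55 gives £3,439.25, past the £2,750 cap; owner pays only £2,750 − £2,413.55 = £336.45. Insurer: £6,838 − £336.45 = £6,501.55.
Bill 3, £1,147: deductible met; 15% of £1,147 = £172.05. That would push OOP to £2,922.05, over the £2,750 cap, so owner pays £2,750 − £2,750 = £0. Plan pays £1,147 − £0 = £1,147.
Insurer total: £6,661.45 + £6,501.55 + £1,147 = £14,310.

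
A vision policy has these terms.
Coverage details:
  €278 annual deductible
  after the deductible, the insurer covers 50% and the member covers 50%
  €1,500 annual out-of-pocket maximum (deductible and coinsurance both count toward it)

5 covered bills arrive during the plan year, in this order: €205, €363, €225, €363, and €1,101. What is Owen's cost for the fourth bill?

€181.50

#1 (€205): entire amount goes to the deductible. Member owes €205 (running OOP €205).
#2 (€363): €73 finishes the deductible; €290 goes to coinsurance; member's 50% is €145. Member owes €218 (running OOP €423).
#3 (€225): deductible met; 50% of €225 = €112.50. Member owes €112.50 (running OOP €535.50).
#4 (€363): deductible already satisfied, so member's share is 50% × €363 = €181.50. Cost to member: €181.50. OOP to date €717.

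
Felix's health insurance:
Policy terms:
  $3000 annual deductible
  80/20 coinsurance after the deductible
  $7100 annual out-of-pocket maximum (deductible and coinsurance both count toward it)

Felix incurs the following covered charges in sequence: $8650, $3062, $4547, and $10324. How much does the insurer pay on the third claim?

#1 ($8650): $3000 finishes the deductible; $5650 goes to coinsurance; coinsurance $5650 × 20% = $1130. Cost to patient: $4130. OOP to date $4130. Insurer: $8650 − $4130 = $4520.
#2 ($3062): deductible met; 20% of $3062 = $612.40. Cost to patient: $612.40. OOP to date $4742.40. Insurer: $3062 − $612.40 = $2449.60.
#3 ($4547): 20% coinsurance on $4547 = $909.40. Cost to patient: $909.40. OOP to date $5651.80. Insurer: $4547 − $909.40 = $3637.60.

$3637.60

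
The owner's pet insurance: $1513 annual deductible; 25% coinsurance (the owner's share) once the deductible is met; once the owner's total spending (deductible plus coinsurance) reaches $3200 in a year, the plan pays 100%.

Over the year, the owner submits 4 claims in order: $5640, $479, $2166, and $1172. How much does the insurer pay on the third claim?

Claim 1 ($5640): $1513 to deductible, leaving $4127; 25% of $4127 = $1031.75. Cost to owner: $2544.75. OOP to date $2544.75. Plan pays $5640 − $2544.75 = $3095.25.
Claim 2 ($479): deductible already satisfied, so owner's share is 25% × $479 = $119.75. Owner pays $119.75; OOP now $2664.50. Insurer: $479 − $119.75 = $359.25.
Claim 3 ($2166): deductible met; 25% of $2166 = $541.50. OOP would hit $3206 > $3200, so the cap limits the owner to $3200 − $2664.50 = $535.50. Insurer: $2166 − $535.50 = $1630.50.

$1630.50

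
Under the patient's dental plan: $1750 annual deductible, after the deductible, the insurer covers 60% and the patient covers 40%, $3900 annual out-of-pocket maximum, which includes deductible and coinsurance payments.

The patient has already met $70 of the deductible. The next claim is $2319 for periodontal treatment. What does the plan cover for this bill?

Remaining deductible: $1750 − $70 = $1680.
That leaves $2319 − $1680 = $639 for coinsurance.
Patient's 40% share of $639 is $255.60.
Patient responsibility before any cap: $1680 + $255.60 = $1935.60.
Cumulative spending $70 + $1935.60 = $2005.60 stays under the $3900 maximum.
Insurer pays the balance: $2319 − $1935.60 = $383.40.

$383.40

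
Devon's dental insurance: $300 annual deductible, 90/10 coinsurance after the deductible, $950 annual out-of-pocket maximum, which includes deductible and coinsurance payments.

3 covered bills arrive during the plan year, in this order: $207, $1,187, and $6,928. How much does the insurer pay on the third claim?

Claim 1 — $207: fully absorbed by the deductible. Patient owes $207 (running OOP $207). Insurer: $207 − $207 = $0.
Claim 2 — $1,187: $93 finishes the deductible; $1,094 goes to coinsurance; 10% of $1,094 = $109.40. Patient pays $202.40; OOP now $409.40. Insurer: $1,187 − $202.40 = $984.60.
Claim 3 — $6,928: deductible met; 10% of $6,928 = $692.80. OOP would hit $1,102.20 > $950, so the cap limits the patient to $950 − $409.40 = $540.60. Plan pays $6,928 − $540.60 = $6,387.40.

$6,387.40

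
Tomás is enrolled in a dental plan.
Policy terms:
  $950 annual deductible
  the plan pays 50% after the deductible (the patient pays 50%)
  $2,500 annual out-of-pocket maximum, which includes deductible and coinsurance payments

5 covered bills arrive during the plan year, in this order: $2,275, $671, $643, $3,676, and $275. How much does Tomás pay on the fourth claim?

$230.50

Claim 1 — $2,275: deductible takes $950, $1,325 remains; patient's 50% is $662.50. Patient owes $1,612.50 (running OOP $1,612.50).
Claim 2 — $671: deductible already satisfied, so patient's share is 50% × $671 = $335.50. Patient pays $335.50; OOP now $1,948.
Claim 3 — $643: deductible met; 50% of $643 = $321.50. Patient owes $321.50 (running OOP $2,269.50).
Claim 4 — $3,676: deductible already satisfied, so patient's share is 50% × $3,676 = $1,838. Adding that to $2,269.50 gives $4,107.50, past the $2,500 cap; patient pays only $2,500 − $2,269.50 = $230.50.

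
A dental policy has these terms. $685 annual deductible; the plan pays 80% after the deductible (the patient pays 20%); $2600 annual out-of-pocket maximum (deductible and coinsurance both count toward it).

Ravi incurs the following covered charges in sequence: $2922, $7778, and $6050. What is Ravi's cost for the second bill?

$1467.60

Claim 1 — $2922: $685 finishes the deductible; $2237 goes to coinsurance; coinsurance $2237 × 20% = $447.40. Cost to patient: $1132.40. OOP to date $1132.40.
Claim 2 — $7778: 20% coinsurance on $7778 = $1555.60. OOP would hit $2688 > $2600, so the cap limits the patient to $2600 − $1132.40 = $1467.60.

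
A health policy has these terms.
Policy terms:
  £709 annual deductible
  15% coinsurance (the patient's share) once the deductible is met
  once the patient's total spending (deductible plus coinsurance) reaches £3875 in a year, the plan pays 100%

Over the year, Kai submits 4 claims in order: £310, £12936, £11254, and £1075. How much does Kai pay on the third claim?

£1285.45

Claim 1 (£310): all of it applies to the deductible. Cost to patient: £310. OOP to date £310.
Claim 2 (£12936): deductible takes £399, £12537 remains; coinsurance £12537 × 15% = £1880.55. Patient owes £2279.55 (running OOP £2589.55).
Claim 3 (£11254): 15% coinsurance on £11254 = £1688.10. Adding that to £2589.55 gives £4277.65, past the £3875 cap; patient pays only £3875 − £2589.55 = £1285.45.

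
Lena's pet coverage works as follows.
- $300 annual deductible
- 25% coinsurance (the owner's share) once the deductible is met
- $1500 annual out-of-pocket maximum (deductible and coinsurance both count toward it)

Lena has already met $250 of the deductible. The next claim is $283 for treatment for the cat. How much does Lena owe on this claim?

Deductible still to meet: $300 − $250 = $50.
That leaves $283 − $50 = $233 for coinsurance.
Coinsurance: $233 × 25% = $58.25.
Owner responsibility before any cap: $50 + $58.25 = $108.25.
Total out-of-pocket so far would be $250 + $108.25 = $358.25, below the $1500 cap — no reduction.

$108.25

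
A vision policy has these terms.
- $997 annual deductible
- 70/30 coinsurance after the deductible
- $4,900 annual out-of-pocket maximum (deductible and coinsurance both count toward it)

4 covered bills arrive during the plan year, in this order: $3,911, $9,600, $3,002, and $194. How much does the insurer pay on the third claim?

Claim 1 ($3,911): $997 to deductible, leaving $2,914; 30% of $2,914 = $874.20. Member owes $1,871.20 (running OOP $1,871.20). Insurer: $3,911 − $1,871.20 = $2,039.80.
Claim 2 ($9,600): deductible met; 30% of $9,600 = $2,880. Member owes $2,880 (running OOP $4,751.20). Plan pays $9,600 − $2,880 = $6,720.
Claim 3 ($3,002): deductible already satisfied, so member's share is 30% × $3,002 = $900.60. That would push OOP to $5,651.80, over the $4,900 cap, so member pays $4,900 − $4,751.20 = $148.80. Plan pays $3,002 − $148.80 = $2,853.20.

$2,853.20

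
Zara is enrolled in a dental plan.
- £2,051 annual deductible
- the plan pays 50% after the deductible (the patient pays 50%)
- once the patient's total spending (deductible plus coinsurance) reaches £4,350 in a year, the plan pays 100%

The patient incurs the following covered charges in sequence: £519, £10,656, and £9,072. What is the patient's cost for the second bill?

£3,831

Bill 1, £519: entire amount goes to the deductible. Patient owes £519 (running OOP £519).
Bill 2, £10,656: £1,532 finishes the deductible; £9,124 goes to coinsurance; patient's 50% is £4,562. Claim cost before the cap: £1,532 + £4,562 = £6,094. OOP would hit £6,613 > £4,350, so the cap limits the patient to £4,350 − £519 = £3,831.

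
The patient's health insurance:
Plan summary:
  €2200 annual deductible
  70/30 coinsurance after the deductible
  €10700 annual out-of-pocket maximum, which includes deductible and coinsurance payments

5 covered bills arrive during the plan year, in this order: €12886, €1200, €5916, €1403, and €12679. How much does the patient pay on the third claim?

€1774.80

Claim 1 — €12886: deductible takes €2200, €10686 remains; patient's 30% is €3205.80. Cost to patient: €5405.80. OOP to date €5405.80.
Claim 2 — €1200: 30% coinsurance on €1200 = €360. Patient pays €360; OOP now €5765.80.
Claim 3 — €5916: deductible met; 30% of €5916 = €1774.80. Patient owes €1774.80 (running OOP €7540.60).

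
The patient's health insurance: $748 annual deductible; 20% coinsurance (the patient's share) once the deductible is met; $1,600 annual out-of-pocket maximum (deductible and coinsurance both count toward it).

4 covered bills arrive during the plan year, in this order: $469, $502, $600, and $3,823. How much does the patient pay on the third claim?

$120

Claim 1 — $469: fully absorbed by the deductible. Patient pays $469; OOP now $469.
Claim 2 — $502: $279 finishes the deductible; $223 goes to coinsurance; 20% of $223 = $44.60. Cost to patient: $323.60. OOP to date $792.60.
Claim 3 — $600: deductible met; 20% of $600 = $120. Patient owes $120 (running OOP $912.60).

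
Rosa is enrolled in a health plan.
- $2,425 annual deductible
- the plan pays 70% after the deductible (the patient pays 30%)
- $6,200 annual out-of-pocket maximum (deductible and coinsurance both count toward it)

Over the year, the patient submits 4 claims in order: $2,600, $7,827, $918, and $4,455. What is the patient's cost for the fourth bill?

Claim 1 — $2,600: deductible takes $2,425, $175 remains; 30% of $175 = $52.50. Cost to patient: $2,477.50. OOP to date $2,477.50.
Claim 2 — $7,827: deductible met; 30% of $7,827 = $2,348.10. Cost to patient: $2,348.10. OOP to date $4,825.60.
Claim 3 — $918: 30% coinsurance on $918 = $275.40. Patient pays $275.40; OOP now $5,101.
Claim 4 — $4,455: deductible met; 30% of $4,455 = $1,336.50. That would push OOP to $6,437.50, over the $6,200 cap, so patient pays $6,200 − $5,101 = $1,099.

$1,099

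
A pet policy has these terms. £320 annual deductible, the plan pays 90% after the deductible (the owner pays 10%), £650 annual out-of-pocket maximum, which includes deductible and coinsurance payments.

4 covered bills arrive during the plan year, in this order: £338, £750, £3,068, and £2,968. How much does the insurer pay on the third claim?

Claim 1 (£338): deductible takes £320, £18 remains; 10% of £18 = £1.80. Owner owes £321.80 (running OOP £321.80). Insurer: £338 − £321.80 = £16.20.
Claim 2 (£750): 10% coinsurance on £750 = £75. Cost to owner: £75. OOP to date £396.80. Plan pays £750 − £75 = £675.
Claim 3 (£3,068): deductible met; 10% of £3,068 = £306.80. Adding that to £396.80 gives £703.60, past the £650 cap; owner pays only £650 − £396.80 = £253.20. Insurer: £3,068 − £253.20 = £2,814.80.

£2,814.80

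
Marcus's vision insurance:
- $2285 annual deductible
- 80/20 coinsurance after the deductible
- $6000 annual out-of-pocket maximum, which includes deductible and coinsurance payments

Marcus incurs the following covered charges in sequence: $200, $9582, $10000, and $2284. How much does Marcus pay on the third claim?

$2000

Bill 1, $200: all of it applies to the deductible. Cost to member: $200. OOP to date $200.
Bill 2, $9582: $2085 finishes the deductible; $7497 goes to coinsurance; member's 20% is $1499.40. Cost to member: $3584.40. OOP to date $3784.40.
Bill 3, $10000: deductible met; 20% of $10000 = $2000. Cost to member: $2000. OOP to date $5784.40.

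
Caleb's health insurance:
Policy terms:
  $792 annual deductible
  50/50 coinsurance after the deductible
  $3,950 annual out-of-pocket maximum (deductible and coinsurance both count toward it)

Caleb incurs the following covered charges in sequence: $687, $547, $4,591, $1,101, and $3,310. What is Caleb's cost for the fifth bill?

#1 ($687): entire amount goes to the deductible. Patient pays $687; OOP now $687.
#2 ($547): deductible takes $105, $442 remains; 50% of $442 = $221. Patient owes $326 (running OOP $1,013).
#3 ($4,591): 50% coinsurance on $4,591 = $2,295.50. Cost to patient: $2,295.50. OOP to date $3,308.50.
#4 ($1,101): 50% coinsurance on $1,101 = $550.50. Patient pays $550.50; OOP now $3,859.
#5 ($3,310): deductible met; 50% of $3,310 = $1,655. That would push OOP to $5,514, over the $3,950 cap, so patient pays $3,950 − $3,859 = $91.

$91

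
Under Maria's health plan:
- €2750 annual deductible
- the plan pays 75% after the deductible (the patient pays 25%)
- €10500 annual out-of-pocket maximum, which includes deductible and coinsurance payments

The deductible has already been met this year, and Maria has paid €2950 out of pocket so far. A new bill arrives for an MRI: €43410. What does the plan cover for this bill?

€35860

The deductible is already satisfied, so the full bill goes to coinsurance.
Patient's 25% share of €43410 is €10852.50.
Adding €10852.50 to the €2950 already spent would give €13802.50, which exceeds the €10500 cap; the patient pays just €10500 − €2950 = €7550.
The insurer covers the remainder: €43410 − €7550 = €35860.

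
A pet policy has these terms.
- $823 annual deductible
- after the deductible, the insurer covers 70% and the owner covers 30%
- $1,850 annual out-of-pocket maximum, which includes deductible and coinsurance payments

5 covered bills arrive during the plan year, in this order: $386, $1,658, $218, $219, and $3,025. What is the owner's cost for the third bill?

$65.40

Claim 1 ($386): all of it applies to the deductible. Owner pays $386; OOP now $386.
Claim 2 ($1,658): deductible takes $437, $1,221 remains; owner's 30% is $366.30. Owner owes $803.30 (running OOP $1,189.30).
Claim 3 ($218): 30% coinsurance on $218 = $65.40. Owner owes $65.40 (running OOP $1,254.70).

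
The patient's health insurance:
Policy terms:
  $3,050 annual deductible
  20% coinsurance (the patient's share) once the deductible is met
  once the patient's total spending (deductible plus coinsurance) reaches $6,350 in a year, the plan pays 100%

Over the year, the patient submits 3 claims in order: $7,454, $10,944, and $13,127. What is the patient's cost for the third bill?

$230.40

Claim 1 — $7,454: $3,050 to deductible, leaving $4,404; patient's 20% is $880.80. Patient owes $3,930.80 (running OOP $3,930.80).
Claim 2 — $10,944: deductible already satisfied, so patient's share is 20% × $10,944 = $2,188.80. Cost to patient: $2,188.80. OOP to date $6,119.60.
Claim 3 — $13,127: deductible met; 20% of $13,127 = $2,625.40. Adding that to $6,119.60 gives $8,745, past the $6,350 cap; patient pays only $6,350 − $6,119.60 = $230.40.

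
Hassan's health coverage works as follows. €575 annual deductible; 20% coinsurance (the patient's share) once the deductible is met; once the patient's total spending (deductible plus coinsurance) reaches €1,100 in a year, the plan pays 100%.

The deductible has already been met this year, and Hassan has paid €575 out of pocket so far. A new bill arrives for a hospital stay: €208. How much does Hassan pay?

€41.60

With the deductible met, the entire €208 is subject to coinsurance.
Coinsurance: €208 × 20% = €41.60.
Year-to-date out-of-pocket becomes €575 + €41.60 = €616.60, still under the €1,100 maximum, so no cap applies.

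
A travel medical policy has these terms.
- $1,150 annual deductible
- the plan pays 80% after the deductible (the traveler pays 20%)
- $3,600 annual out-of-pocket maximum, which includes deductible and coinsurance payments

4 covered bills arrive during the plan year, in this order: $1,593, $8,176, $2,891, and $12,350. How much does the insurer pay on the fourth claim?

$12,202

#1 ($1,593): $1,150 finishes the deductible; $443 goes to coinsurance; traveler's 20% is $88.60. Traveler pays $1,238.60; OOP now $1,238.60. Insurer: $1,593 − $1,238.60 = $354.40.
#2 ($8,176): deductible met; 20% of $8,176 = $1,635.20. Traveler pays $1,635.20; OOP now $2,873.80. Insurer: $8,176 − $1,635.20 = $6,540.80.
#3 ($2,891): 20% coinsurance on $2,891 = $578.20. Traveler owes $578.20 (running OOP $3,452). Insurer: $2,891 − $578.20 = $2,312.80.
#4 ($12,350): deductible met; 20% of $12,350 = $2,470. That would push OOP to $5,922, over the $3,600 cap, so traveler pays $3,600 − $3,452 = $148. Plan pays $12,350 − $148 = $12,202.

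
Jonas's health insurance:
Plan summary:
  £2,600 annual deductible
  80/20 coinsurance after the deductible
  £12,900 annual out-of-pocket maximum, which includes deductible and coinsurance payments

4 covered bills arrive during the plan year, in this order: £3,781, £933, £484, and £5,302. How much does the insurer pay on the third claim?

£387.20

#1 (£3,781): £2,600 to deductible, leaving £1,181; coinsurance £1,181 × 20% = £236.20. Patient pays £2,836.20; OOP now £2,836.20. Insurer: £3,781 − £2,836.20 = £944.80.
#2 (£933): deductible already satisfied, so patient's share is 20% × £933 = £186.60. Cost to patient: £186.60. OOP to date £3,022.80. Insurer: £933 − £186.60 = £746.40.
#3 (£484): 20% coinsurance on £484 = £96.80. Patient pays £96.80; OOP now £3,119.60. Plan pays £484 − £96.80 = £387.20.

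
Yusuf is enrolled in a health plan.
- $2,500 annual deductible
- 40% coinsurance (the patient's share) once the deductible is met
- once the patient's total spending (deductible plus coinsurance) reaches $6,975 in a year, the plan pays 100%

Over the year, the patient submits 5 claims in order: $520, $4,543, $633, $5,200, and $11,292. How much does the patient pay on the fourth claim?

$2,080

Claim 1 ($520): fully absorbed by the deductible. Patient pays $520; OOP now $520.
Claim 2 ($4,543): $1,980 finishes the deductible; $2,563 goes to coinsurance; 40% of $2,563 = $1,025.20. Patient pays $3,005.20; OOP now $3,525.20.
Claim 3 ($633): 40% coinsurance on $633 = $253.20. Patient owes $253.20 (running OOP $3,778.40).
Claim 4 ($5,200): deductible met; 40% of $5,200 = $2,080. Cost to patient: $2,080. OOP to date $5,858.40.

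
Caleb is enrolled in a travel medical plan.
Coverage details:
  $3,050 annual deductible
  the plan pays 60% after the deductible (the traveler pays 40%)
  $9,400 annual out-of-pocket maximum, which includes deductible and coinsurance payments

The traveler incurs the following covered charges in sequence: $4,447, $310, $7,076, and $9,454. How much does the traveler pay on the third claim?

Bill 1, $4,447: $3,050 to deductible, leaving $1,397; 40% of $1,397 = $558.80. Traveler owes $3,608.80 (running OOP $3,608.80).
Bill 2, $310: 40% coinsurance on $310 = $124. Cost to traveler: $124. OOP to date $3,732.80.
Bill 3, $7,076: deductible already satisfied, so traveler's share is 40% × $7,076 = $2,830.40. Traveler pays $2,830.40; OOP now $6,563.20.

$2,830.40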